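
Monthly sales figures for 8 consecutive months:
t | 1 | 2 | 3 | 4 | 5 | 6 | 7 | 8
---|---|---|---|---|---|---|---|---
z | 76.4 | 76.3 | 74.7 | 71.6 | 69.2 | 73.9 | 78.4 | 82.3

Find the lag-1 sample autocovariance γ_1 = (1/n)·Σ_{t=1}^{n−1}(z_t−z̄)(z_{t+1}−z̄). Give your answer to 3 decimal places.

Mean z̄ = (76.4 + 76.3 + 74.7 + 71.6 + 69.2 + 73.9 + 78.4 + 82.3)/8 = 75.3500
Σ_{t=1}^{7}(z_t−z̄)(z_{t+1}−z̄) = 51.5725
γ_1 = 51.5725 / 8 = 6.447

6.447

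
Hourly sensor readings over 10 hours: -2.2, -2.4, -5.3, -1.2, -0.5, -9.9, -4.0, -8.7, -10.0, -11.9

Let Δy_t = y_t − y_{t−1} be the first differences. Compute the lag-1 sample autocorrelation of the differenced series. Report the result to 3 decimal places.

-0.597

First differences Δy: -0.2, -2.9, 4.1, 0.7, -9.4, 5.9, -4.7, -1.3, -1.9
Mean of differences = -1.0778
Numerator Σ(Δy_t−Δȳ)(Δy_{t+1}−Δȳ) = -98.9827
Denominator Σ(Δy_t−Δȳ)² = 165.8556
r_1(Δy) = -98.9827 / 165.8556 = -0.597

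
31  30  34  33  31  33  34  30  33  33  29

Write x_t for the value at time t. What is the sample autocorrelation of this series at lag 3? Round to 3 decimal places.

Mean x̄ = (31 + 30 + 34 + 33 + 31 + 33 + 34 + 30 + 33 + 33 + 29)/11 = 31.9091
Numerator Σ_{t=1}^{8}(x_t−x̄)(x_{t+3}−x̄) = 16.0661
Denominator Σ(x_t−x̄)² = 30.9091
r_3 = 16.0661 / 30.9091 = 0.520

0.520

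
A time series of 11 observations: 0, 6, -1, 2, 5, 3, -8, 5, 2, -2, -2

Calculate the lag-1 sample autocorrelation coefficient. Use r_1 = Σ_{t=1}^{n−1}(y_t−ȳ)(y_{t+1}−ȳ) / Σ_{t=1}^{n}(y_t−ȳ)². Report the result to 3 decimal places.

-0.292

Mean ȳ = (0 + 6 − 1 + 2 + 5 + 3 − 8 + 5 + 2 − 2 − 2)/11 = 0.9091
Numerator Σ_{t=1}^{10}(y_t−ȳ)(y_{t+1}−ȳ) = -48.7355
Denominator Σ(y_t−ȳ)² = 166.9091
r_1 = -48.7355 / 166.9091 = -0.292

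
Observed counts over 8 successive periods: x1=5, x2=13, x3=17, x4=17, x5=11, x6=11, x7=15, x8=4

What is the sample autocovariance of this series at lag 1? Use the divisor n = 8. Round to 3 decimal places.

Mean x̄ = (5 + 13 + 17 + 17 + 11 + 11 + 15 + 4)/8 = 11.6250
Σ_{t=1}^{7}(x_t−x̄)(x_{t+1}−x̄) = -3.6406
γ_1 = -3.6406 / 8 = -0.455

-0.455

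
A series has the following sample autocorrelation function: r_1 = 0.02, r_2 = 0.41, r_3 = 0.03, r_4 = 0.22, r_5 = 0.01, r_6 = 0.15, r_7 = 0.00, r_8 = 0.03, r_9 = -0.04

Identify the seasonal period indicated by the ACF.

2

The largest autocorrelation is r_2 = 0.41, with weaker echoes at lags 4 (0.22) and 6 (0.15); the remaining lags stay at or below 0.03.
The dominant spike at lag 2 indicates a seasonal period of 2.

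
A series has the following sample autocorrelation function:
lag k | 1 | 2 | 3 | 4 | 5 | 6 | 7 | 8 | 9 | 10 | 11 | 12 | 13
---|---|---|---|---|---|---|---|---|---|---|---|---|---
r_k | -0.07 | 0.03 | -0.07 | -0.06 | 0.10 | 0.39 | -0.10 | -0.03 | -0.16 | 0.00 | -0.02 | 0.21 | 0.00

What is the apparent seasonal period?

The largest autocorrelation is r_6 = 0.39, with a weaker echo at lag 12 (0.21); the remaining lags stay at or below 0.10.
The dominant spike at lag 6 indicates a seasonal period of 6.

6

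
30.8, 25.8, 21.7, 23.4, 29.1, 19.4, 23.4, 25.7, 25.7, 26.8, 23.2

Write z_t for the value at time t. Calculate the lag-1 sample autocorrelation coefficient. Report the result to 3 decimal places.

Mean z̄ = (30.8 + 25.8 + 21.7 + 23.4 + 29.1 + 19.4 + 23.4 + 25.7 + 25.7 + 26.8 + 23.2)/11 = 25.0000
Numerator Σ_{t=1}^{10}(z_t−z̄)(z_{t+1}−z̄) = -15.8900
Denominator Σ(z_t−z̄)² = 105.9200
r_1 = -15.8900 / 105.9200 = -0.150

-0.150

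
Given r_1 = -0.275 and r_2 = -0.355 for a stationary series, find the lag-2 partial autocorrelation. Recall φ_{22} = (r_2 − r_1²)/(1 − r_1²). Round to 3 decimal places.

φ_{22} = (r_2 − r_1²) / (1 − r_1²)
r_1² = (-0.275)² = 0.075625
Numerator = -0.355 − 0.0756 = -0.4306; denominator = 1 − 0.0756 = 0.9244
φ_{22} = -0.4306 / 0.9244 = -0.466

-0.466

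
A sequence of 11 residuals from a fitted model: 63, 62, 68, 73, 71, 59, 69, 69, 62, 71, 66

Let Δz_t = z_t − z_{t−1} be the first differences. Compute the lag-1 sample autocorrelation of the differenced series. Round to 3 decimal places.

-0.415

First differences Δz: -1, 6, 5, -2, -12, 10, 0, -7, 9, -5
Mean of differences = 0.3000
Numerator Σ(Δz_t−Δz̄)(Δz_{t+1}−Δz̄) = -192.7900
Denominator Σ(Δz_t−Δz̄)² = 464.1000
r_1(Δz) = -192.7900 / 464.1000 = -0.415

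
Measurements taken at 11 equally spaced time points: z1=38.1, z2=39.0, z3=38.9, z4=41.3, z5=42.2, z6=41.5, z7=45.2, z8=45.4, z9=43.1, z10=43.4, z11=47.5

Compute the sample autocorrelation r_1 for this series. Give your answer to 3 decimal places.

0.501

Mean z̄ = (38.1 + 39.0 + 38.9 + 41.3 + 42.2 + 41.5 + 45.2 + 45.4 + 43.1 + 43.4 + 47.5)/11 = 42.3273
Numerator Σ_{t=1}^{10}(z_t−z̄)(z_{t+1}−z̄) = 44.4283
Denominator Σ(z_t−z̄)² = 88.6418
r_1 = 44.4283 / 88.6418 = 0.501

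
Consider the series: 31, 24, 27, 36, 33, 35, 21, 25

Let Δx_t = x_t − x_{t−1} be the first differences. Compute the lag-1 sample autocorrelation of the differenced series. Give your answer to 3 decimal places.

-0.319

First differences Δx: -7, 3, 9, -3, 2, -14, 4
Mean of differences = -0.8571
Numerator Σ(Δx_t−Δx̄)(Δx_{t+1}−Δx̄) = -114.3061
Denominator Σ(Δx_t−Δx̄)² = 358.8571
r_1(Δx) = -114.3061 / 358.8571 = -0.319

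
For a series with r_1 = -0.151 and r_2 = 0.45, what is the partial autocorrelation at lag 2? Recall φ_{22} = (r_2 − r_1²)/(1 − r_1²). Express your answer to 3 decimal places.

φ_{22} = (r_2 − r_1²) / (1 − r_1²)
r_1² = (-0.151)² = 0.022801
Numerator = 0.45 − 0.0228 = 0.4272; denominator = 1 − 0.0228 = 0.9772
φ_{22} = 0.4272 / 0.9772 = 0.437

0.437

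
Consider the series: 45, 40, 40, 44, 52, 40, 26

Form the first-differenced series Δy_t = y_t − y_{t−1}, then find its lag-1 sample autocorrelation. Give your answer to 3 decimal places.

First differences Δy: -5, 0, 4, 8, -12, -14
Mean of differences = -3.1667
Numerator Σ(Δy_t−Δȳ)(Δy_{t+1}−Δȳ) = 93.9722
Denominator Σ(Δy_t−Δȳ)² = 384.8333
r_1(Δy) = 93.9722 / 384.8333 = 0.244

0.244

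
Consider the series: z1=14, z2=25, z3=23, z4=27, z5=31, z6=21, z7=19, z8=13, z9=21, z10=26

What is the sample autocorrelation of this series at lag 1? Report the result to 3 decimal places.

Mean z̄ = (14 + 25 + 23 + 27 + 31 + 21 + 19 + 13 + 21 + 26)/10 = 22.0000
Numerator Σ_{t=1}^{9}(z_t−z̄)(z_{t+1}−z̄) = 55.0000
Denominator Σ(z_t−z̄)² = 288.0000
r_1 = 55.0000 / 288.0000 = 0.191

0.191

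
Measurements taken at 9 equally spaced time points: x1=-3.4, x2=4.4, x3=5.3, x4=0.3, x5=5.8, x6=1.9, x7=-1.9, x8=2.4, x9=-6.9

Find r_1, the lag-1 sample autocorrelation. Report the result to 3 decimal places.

Mean x̄ = (-3.4 + 4.4 + 5.3 + 0.3 + 5.8 + 1.9 − 1.9 + 2.4 − 6.9)/9 = 0.8778
Numerator Σ_{t=1}^{8}(x_t−x̄)(x_{t+1}−x̄) = -18.7660
Denominator Σ(x_t−x̄)² = 146.3956
r_1 = -18.7660 / 146.3956 = -0.128

-0.128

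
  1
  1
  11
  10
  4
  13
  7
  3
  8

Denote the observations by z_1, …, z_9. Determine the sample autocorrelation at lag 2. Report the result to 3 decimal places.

Mean z̄ = (1 + 1 + 11 + 10 + 4 + 13 + 7 + 3 + 8)/9 = 6.4444
Σ(z_t−z̄)(z_{t+2}−z̄) = (-24.8025) + (-19.3580) + (-11.1358) + (23.3086) + (-1.3580) + (-22.5802) + (0.8642) = -55.0617
Denominator Σ(z_t−z̄)² = 156.2222
r_2 = -55.0617 / 156.2222 = -0.352

-0.352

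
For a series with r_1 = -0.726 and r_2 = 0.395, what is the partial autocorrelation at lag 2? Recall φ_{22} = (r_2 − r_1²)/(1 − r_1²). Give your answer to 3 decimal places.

-0.279

φ_{22} = (r_2 − r_1²) / (1 − r_1²)
r_1² = (-0.726)² = 0.527076
Numerator = 0.395 − 0.5271 = -0.1321; denominator = 1 − 0.5271 = 0.4729
φ_{22} = -0.1321 / 0.4729 = -0.279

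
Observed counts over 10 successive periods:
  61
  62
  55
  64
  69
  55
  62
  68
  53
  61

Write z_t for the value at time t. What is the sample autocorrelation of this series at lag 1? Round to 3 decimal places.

-0.396

Mean z̄ = (61 + 62 + 55 + 64 + 69 + 55 + 62 + 68 + 53 + 61)/10 = 61.0000
Numerator Σ_{t=1}^{9}(z_t−z̄)(z_{t+1}−z̄) = -103.0000
Denominator Σ(z_t−z̄)² = 260.0000
r_1 = -103.0000 / 260.0000 = -0.396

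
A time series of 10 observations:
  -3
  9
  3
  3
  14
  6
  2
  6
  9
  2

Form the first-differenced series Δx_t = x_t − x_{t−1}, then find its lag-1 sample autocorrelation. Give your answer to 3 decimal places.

First differences Δx: 12, -6, 0, 11, -8, -4, 4, 3, -7
Mean of differences = 0.5556
Numerator Σ(Δx_t−Δx̄)(Δx_{t+1}−Δx̄) = -153.3086
Denominator Σ(Δx_t−Δx̄)² = 452.2222
r_1(Δx) = -153.3086 / 452.2222 = -0.339

-0.339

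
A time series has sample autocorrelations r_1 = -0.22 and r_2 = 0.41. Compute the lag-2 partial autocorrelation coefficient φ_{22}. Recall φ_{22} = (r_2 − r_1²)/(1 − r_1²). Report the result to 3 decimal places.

φ_{22} = (r_2 − r_1²) / (1 − r_1²)
r_1² = (-0.22)² = 0.0484
Numerator = 0.41 − 0.0484 = 0.3616; denominator = 1 − 0.0484 = 0.9516
φ_{22} = 0.3616 / 0.9516 = 0.380

0.380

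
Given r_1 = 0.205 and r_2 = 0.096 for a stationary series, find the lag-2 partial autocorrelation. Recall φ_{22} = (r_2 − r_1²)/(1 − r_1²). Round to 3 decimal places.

φ_{22} = (r_2 − r_1²) / (1 − r_1²)
r_1² = (0.205)² = 0.042025
Numerator = 0.096 − 0.0420 = 0.0540; denominator = 1 − 0.0420 = 0.9580
φ_{22} = 0.0540 / 0.9580 = 0.056

0.056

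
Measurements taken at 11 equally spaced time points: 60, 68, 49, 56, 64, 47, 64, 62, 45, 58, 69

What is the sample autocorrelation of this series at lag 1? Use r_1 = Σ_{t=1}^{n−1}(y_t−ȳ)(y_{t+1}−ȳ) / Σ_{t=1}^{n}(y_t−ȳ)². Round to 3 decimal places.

Mean ȳ = (60 + 68 + 49 + 56 + 64 + 47 + 64 + 62 + 45 + 58 + 69)/11 = 58.3636
Numerator Σ_{t=1}^{10}(y_t−ȳ)(y_{t+1}−ȳ) = -220.8595
Denominator Σ(y_t−ȳ)² = 686.5455
r_1 = -220.8595 / 686.5455 = -0.322

-0.322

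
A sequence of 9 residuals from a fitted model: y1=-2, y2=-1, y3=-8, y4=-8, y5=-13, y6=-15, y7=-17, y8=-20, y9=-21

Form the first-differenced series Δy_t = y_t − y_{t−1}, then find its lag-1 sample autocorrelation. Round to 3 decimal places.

-0.726

First differences Δy: 1, -7, 0, -5, -2, -2, -3, -1
Mean of differences = -2.3750
Numerator Σ(Δy_t−Δȳ)(Δy_{t+1}−Δȳ) = -34.7656
Denominator Σ(Δy_t−Δȳ)² = 47.8750
r_1(Δy) = -34.7656 / 47.8750 = -0.726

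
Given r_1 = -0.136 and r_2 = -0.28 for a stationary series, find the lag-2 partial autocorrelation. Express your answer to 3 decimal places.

φ_{22} = (r_2 − r_1²) / (1 − r_1²)
r_1² = (-0.136)² = 0.018496
Numerator = -0.28 − 0.0185 = -0.2985; denominator = 1 − 0.0185 = 0.9815
φ_{22} = -0.2985 / 0.9815 = -0.304

-0.304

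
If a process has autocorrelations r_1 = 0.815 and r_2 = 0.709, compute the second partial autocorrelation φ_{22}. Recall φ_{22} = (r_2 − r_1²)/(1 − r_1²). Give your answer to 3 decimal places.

0.133

φ_{22} = (r_2 − r_1²) / (1 − r_1²)
r_1² = (0.815)² = 0.664225
Numerator = 0.709 − 0.6642 = 0.0448; denominator = 1 − 0.6642 = 0.3358
φ_{22} = 0.0448 / 0.3358 = 0.133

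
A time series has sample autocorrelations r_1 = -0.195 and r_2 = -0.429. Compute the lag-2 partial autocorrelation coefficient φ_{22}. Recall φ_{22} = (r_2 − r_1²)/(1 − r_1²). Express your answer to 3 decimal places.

-0.485

φ_{22} = (r_2 − r_1²) / (1 − r_1²)
r_1² = (-0.195)² = 0.038025
Numerator = -0.429 − 0.0380 = -0.4670; denominator = 1 − 0.0380 = 0.9620
φ_{22} = -0.4670 / 0.9620 = -0.485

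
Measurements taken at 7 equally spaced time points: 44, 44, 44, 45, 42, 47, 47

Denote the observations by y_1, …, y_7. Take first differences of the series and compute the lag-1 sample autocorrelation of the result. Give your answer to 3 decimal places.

-0.590

First differences Δy: 0, 0, 1, -3, 5, 0
Mean of differences = 0.5000
Numerator Σ(Δy_t−Δȳ)(Δy_{t+1}−Δȳ) = -19.7500
Denominator Σ(Δy_t−Δȳ)² = 33.5000
r_1(Δy) = -19.7500 / 33.5000 = -0.590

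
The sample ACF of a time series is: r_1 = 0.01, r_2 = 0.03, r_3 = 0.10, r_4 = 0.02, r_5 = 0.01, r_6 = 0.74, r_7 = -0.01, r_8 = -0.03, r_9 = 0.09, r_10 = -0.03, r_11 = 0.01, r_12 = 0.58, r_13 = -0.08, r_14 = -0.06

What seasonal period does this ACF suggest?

6

The largest autocorrelation is r_6 = 0.74, with a weaker echo at lag 12 (0.58); the remaining lags stay at or below 0.10.
The dominant spike at lag 6 indicates a seasonal period of 6.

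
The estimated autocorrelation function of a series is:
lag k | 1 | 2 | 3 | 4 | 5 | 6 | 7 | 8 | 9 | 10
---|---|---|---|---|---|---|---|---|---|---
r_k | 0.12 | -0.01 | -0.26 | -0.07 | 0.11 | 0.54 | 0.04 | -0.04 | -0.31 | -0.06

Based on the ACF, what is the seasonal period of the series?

6

The largest autocorrelation is r_6 = 0.54; the remaining lags stay at or below 0.12.
The dominant spike at lag 6 indicates a seasonal period of 6.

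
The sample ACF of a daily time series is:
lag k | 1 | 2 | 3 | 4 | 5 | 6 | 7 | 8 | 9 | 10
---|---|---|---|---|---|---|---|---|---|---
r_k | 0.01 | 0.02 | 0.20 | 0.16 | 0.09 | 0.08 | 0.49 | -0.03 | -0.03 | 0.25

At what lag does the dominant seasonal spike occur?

7

The largest autocorrelation is r_7 = 0.49; the remaining lags stay at or below 0.25.
The dominant spike at lag 7 indicates a seasonal period of 7.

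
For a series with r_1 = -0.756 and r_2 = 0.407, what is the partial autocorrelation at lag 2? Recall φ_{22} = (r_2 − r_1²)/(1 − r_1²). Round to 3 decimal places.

-0.384

φ_{22} = (r_2 − r_1²) / (1 − r_1²)
r_1² = (-0.756)² = 0.571536
Numerator = 0.407 − 0.5715 = -0.1645; denominator = 1 − 0.5715 = 0.4285
φ_{22} = -0.1645 / 0.4285 = -0.384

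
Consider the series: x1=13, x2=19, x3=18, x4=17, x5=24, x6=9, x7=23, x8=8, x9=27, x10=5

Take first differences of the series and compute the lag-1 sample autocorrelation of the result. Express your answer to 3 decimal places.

First differences Δx: 6, -1, -1, 7, -15, 14, -15, 19, -22
Mean of differences = -0.8889
Numerator Σ(Δx_t−Δx̄)(Δx_{t+1}−Δx̄) = -1233.6790
Denominator Σ(Δx_t−Δx̄)² = 1570.8889
r_1(Δx) = -1233.6790 / 1570.8889 = -0.785

-0.785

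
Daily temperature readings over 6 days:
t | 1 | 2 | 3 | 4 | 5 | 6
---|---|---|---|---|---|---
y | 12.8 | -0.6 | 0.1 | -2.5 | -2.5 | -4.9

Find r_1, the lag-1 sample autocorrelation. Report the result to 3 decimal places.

Mean ȳ = (12.8 − 0.6 + 0.1 − 2.5 − 2.5 − 4.9)/6 = 0.4000
Σ(y_t−ȳ)(y_{t+1}−ȳ) = (-12.4000) + (0.3000) + (0.8700) + (8.4100) + (15.3700) = 12.5500
Denominator Σ(y_t−ȳ)² = 199.7600
r_1 = 12.5500 / 199.7600 = 0.063

0.063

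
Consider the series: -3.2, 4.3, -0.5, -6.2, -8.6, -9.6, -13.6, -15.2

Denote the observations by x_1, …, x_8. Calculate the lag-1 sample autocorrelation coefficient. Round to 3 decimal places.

0.633

Mean x̄ = (-3.2 + 4.3 − 0.5 − 6.2 − 8.6 − 9.6 − 13.6 − 15.2)/8 = -6.5750
Deviations from mean: 3.3750, 10.8750, 6.0750, 0.3750, -2.0250, -3.0250, -7.0250, -8.6250
Σ(x_t−x̄)(x_{t+1}−x̄) = (36.7031) + (66.0656) + (2.2781) + (-0.7594) + (6.1256) + (21.2506) + (60.5906) = 192.2544
Denominator Σ(x_t−x̄)² = 303.6950
r_1 = 192.2544 / 303.6950 = 0.633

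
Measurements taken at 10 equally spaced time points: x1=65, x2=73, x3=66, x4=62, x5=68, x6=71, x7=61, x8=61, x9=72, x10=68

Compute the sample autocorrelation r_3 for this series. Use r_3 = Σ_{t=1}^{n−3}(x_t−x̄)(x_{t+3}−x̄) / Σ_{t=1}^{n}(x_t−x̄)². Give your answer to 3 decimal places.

Mean x̄ = (65 + 73 + 66 + 62 + 68 + 71 + 61 + 61 + 72 + 68)/10 = 66.7000
Σ(x_t−x̄)(x_{t+3}−x̄) = (7.9900) + (8.1900) + (-3.0100) + (26.7900) + (-7.4100) + (22.7900) + (-7.4100) = 47.9300
Denominator Σ(x_t−x̄)² = 180.1000
r_3 = 47.9300 / 180.1000 = 0.266

0.266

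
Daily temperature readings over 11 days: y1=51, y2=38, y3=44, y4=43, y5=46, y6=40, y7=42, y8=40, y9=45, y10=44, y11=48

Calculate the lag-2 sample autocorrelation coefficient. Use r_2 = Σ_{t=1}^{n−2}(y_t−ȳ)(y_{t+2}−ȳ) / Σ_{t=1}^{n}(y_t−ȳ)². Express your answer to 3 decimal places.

0.152

Mean ȳ = (51 + 38 + 44 + 43 + 46 + 40 + 42 + 40 + 45 + 44 + 48)/11 = 43.7273
Numerator Σ_{t=1}^{9}(y_t−ȳ)(y_{t+2}−ȳ) = 21.6694
Denominator Σ(y_t−ȳ)² = 142.1818
r_2 = 21.6694 / 142.1818 = 0.152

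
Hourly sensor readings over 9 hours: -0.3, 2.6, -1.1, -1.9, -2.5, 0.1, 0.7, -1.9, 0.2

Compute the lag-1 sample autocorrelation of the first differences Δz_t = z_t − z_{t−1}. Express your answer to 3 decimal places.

-0.339

First differences Δz: 2.9, -3.7, -0.8, -0.6, 2.6, 0.6, -2.6, 2.1
Mean of differences = 0.0625
Numerator Σ(Δz_t−Δz̄)(Δz_{t+1}−Δz̄) = -14.0327
Denominator Σ(Δz_t−Δz̄)² = 41.3588
r_1(Δz) = -14.0327 / 41.3588 = -0.339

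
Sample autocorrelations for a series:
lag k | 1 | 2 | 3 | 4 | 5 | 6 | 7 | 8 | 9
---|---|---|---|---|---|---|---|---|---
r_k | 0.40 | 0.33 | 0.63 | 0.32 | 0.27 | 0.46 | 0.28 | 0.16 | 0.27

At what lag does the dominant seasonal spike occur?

The largest autocorrelation is r_3 = 0.63, with a weaker echo at lag 6 (0.46); the remaining lags stay at or below 0.40. The elevated value at lag 1 (0.40), dropping to 0.33 at lag 2, reflects decaying short-term dependence rather than seasonality.
The dominant spike at lag 3 indicates a seasonal period of 3.

3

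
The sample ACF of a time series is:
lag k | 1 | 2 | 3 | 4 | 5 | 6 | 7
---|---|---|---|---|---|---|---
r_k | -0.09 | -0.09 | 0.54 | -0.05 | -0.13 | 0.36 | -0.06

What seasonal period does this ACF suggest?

3

The largest autocorrelation is r_3 = 0.54, with a weaker echo at lag 6 (0.36); the remaining lags stay at or below -0.05.
The dominant spike at lag 3 indicates a seasonal period of 3.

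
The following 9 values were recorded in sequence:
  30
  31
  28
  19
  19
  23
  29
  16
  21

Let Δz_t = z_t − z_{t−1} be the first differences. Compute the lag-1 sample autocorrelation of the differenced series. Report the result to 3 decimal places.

-0.346

First differences Δz: 1, -3, -9, 0, 4, 6, -13, 5
Mean of differences = -1.1250
Numerator Σ(Δz_t−Δz̄)(Δz_{t+1}−Δz̄) = -113.1406
Denominator Σ(Δz_t−Δz̄)² = 326.8750
r_1(Δz) = -113.1406 / 326.8750 = -0.346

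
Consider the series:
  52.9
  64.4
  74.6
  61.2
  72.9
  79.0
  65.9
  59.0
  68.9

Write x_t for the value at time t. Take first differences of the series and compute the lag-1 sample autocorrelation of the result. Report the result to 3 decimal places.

First differences Δx: 11.5, 10.2, -13.4, 11.7, 6.1, -13.1, -6.9, 9.9
Mean of differences = 2.0000
Numerator Σ(Δx_t−Δx̄)(Δx_{t+1}−Δx̄) = -155.8200
Denominator Σ(Δx_t−Δx̄)² = 875.1800
r_1(Δx) = -155.8200 / 875.1800 = -0.178

-0.178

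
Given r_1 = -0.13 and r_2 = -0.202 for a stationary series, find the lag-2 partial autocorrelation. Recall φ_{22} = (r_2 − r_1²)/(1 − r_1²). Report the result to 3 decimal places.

φ_{22} = (r_2 − r_1²) / (1 − r_1²)
r_1² = (-0.13)² = 0.0169
Numerator = -0.202 − 0.0169 = -0.2189; denominator = 1 − 0.0169 = 0.9831
φ_{22} = -0.2189 / 0.9831 = -0.223

-0.223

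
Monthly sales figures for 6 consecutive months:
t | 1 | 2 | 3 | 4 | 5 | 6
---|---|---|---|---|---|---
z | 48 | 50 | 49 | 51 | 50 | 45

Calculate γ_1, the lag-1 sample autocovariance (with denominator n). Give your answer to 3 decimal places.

Mean z̄ = (48 + 50 + 49 + 51 + 50 + 45)/6 = 48.8333
Σ_{t=1}^{5}(z_t−z̄)(z_{t+1}−z̄) = -2.3611
γ_1 = -2.3611 / 6 = -0.394

-0.394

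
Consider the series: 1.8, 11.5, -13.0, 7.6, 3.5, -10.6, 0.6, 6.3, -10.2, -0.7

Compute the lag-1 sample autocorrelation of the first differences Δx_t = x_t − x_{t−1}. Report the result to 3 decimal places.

-0.604

First differences Δx: 9.7, -24.5, 20.6, -4.1, -14.1, 11.2, 5.7, -16.5, 9.5
Mean of differences = -0.2778
Numerator Σ(Δx_t−Δx̄)(Δx_{t+1}−Δx̄) = -1119.9849
Denominator Σ(Δx_t−Δx̄)² = 1854.0556
r_1(Δx) = -1119.9849 / 1854.0556 = -0.604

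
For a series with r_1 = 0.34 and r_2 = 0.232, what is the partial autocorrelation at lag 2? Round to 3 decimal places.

φ_{22} = (r_2 − r_1²) / (1 − r_1²)
r_1² = (0.34)² = 0.1156
Numerator = 0.232 − 0.1156 = 0.1164; denominator = 1 − 0.1156 = 0.8844
φ_{22} = 0.1164 / 0.8844 = 0.132

0.132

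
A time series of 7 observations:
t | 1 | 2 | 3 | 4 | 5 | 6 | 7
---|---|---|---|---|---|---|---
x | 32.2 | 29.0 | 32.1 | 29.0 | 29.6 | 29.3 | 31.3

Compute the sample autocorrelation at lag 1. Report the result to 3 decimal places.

Mean x̄ = (32.2 + 29.0 + 32.1 + 29.0 + 29.6 + 29.3 + 31.3)/7 = 30.3571
Deviations from mean: 1.8429, -1.3571, 1.7429, -1.3571, -0.7571, -1.0571, 0.9429
Σ(x_t−x̄)(x_{t+1}−x̄) = (-2.5010) + (-2.3653) + (-2.3653) + (1.0276) + (0.8004) + (-0.9967) = -6.4004
Denominator Σ(x_t−x̄)² = 12.6971
r_1 = -6.4004 / 12.6971 = -0.504

-0.504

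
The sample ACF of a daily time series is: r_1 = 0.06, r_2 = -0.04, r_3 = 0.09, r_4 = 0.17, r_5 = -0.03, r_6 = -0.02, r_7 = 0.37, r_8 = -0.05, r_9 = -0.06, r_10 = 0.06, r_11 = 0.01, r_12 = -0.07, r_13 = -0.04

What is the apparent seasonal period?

7

The largest autocorrelation is r_7 = 0.37; the remaining lags stay at or below 0.17.
The dominant spike at lag 7 indicates a seasonal period of 7.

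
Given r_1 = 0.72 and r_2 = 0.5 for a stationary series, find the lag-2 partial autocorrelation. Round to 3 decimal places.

-0.038

φ_{22} = (r_2 − r_1²) / (1 − r_1²)
r_1² = (0.72)² = 0.5184
Numerator = 0.5 − 0.5184 = -0.0184; denominator = 1 − 0.5184 = 0.4816
φ_{22} = -0.0184 / 0.4816 = -0.038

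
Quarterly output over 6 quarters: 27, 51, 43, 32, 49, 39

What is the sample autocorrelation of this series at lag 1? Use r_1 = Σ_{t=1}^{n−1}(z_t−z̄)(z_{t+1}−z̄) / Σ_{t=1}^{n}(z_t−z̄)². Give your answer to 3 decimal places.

-0.489

Mean z̄ = (27 + 51 + 43 + 32 + 49 + 39)/6 = 40.1667
Σ(z_t−z̄)(z_{t+1}−z̄) = (-142.6389) + (30.6944) + (-23.1389) + (-72.1389) + (-10.3056) = -217.5278
Denominator Σ(z_t−z̄)² = 444.8333
r_1 = -217.5278 / 444.8333 = -0.489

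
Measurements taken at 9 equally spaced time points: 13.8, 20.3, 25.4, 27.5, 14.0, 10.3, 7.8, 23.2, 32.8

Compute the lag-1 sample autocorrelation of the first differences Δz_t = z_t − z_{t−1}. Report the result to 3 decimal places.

First differences Δz: 6.5, 5.1, 2.1, -13.5, -3.7, -2.5, 15.4, 9.6
Mean of differences = 2.3750
Numerator Σ(Δz_t−Δz̄)(Δz_{t+1}−Δz̄) = 171.5219
Denominator Σ(Δz_t−Δz̄)² = 559.0550
r_1(Δz) = 171.5219 / 559.0550 = 0.307

0.307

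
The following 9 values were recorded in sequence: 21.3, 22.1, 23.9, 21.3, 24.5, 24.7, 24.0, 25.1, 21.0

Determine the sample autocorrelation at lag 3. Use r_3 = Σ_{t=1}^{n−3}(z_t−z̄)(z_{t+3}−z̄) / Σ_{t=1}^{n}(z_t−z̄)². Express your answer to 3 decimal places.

Mean z̄ = (21.3 + 22.1 + 23.9 + 21.3 + 24.5 + 24.7 + 24.0 + 25.1 + 21.0)/9 = 23.1000
Σ(z_t−z̄)(z_{t+3}−z̄) = (3.2400) + (-1.4000) + (1.2800) + (-1.6200) + (2.8000) + (-3.3600) = 0.9400
Denominator Σ(z_t−z̄)² = 21.8600
r_3 = 0.9400 / 21.8600 = 0.043

0.043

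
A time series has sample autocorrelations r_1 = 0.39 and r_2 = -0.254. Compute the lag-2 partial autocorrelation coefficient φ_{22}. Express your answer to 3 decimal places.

-0.479

φ_{22} = (r_2 − r_1²) / (1 − r_1²)
r_1² = (0.39)² = 0.1521
Numerator = -0.254 − 0.1521 = -0.4061; denominator = 1 − 0.1521 = 0.8479
φ_{22} = -0.4061 / 0.8479 = -0.479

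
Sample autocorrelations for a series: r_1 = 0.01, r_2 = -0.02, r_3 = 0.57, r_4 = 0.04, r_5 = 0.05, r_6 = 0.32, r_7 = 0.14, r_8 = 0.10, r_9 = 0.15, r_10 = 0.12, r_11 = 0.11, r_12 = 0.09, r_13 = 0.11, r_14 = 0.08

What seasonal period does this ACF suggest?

The largest autocorrelation is r_3 = 0.57, with weaker echoes at lags 6 (0.32) and 9 (0.15); the remaining lags stay at or below 0.14.
The dominant spike at lag 3 indicates a seasonal period of 3.

3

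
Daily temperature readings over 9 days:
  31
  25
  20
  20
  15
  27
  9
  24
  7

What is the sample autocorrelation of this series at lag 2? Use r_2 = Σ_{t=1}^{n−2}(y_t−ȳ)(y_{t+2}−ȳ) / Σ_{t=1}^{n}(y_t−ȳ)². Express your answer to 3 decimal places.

0.426

Mean ȳ = (31 + 25 + 20 + 20 + 15 + 27 + 9 + 24 + 7)/9 = 19.7778
Numerator Σ_{t=1}^{7}(y_t−ȳ)(y_{t+2}−ȳ) = 223.9012
Denominator Σ(y_t−ȳ)² = 525.5556
r_2 = 223.9012 / 525.5556 = 0.426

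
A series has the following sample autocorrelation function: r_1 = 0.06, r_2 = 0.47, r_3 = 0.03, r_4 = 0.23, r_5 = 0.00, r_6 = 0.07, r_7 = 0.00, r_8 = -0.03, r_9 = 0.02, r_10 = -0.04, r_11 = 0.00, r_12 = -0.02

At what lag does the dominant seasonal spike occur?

The largest autocorrelation is r_2 = 0.47, with a weaker echo at lag 4 (0.23); the remaining lags stay at or below 0.07.
The dominant spike at lag 2 indicates a seasonal period of 2.

2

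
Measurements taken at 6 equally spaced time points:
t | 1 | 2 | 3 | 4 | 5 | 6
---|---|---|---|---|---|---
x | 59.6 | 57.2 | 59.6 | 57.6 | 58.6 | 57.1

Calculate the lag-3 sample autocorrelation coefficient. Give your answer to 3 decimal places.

Mean x̄ = (59.6 + 57.2 + 59.6 + 57.6 + 58.6 + 57.1)/6 = 58.2833
Deviations from mean: 1.3167, -1.0833, 1.3167, -0.6833, 0.3167, -1.1833
Numerator Σ_{t=1}^{3}(x_t−x̄)(x_{t+3}−x̄) = -2.8008
Denominator Σ(x_t−x̄)² = 6.6083
r_3 = -2.8008 / 6.6083 = -0.424

-0.424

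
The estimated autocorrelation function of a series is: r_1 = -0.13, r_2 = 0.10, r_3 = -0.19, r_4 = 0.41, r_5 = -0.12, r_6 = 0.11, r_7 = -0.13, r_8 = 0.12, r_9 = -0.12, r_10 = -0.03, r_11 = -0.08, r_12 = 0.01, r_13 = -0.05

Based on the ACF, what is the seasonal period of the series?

4

The largest autocorrelation is r_4 = 0.41; the remaining lags stay at or below 0.12.
The dominant spike at lag 4 indicates a seasonal period of 4.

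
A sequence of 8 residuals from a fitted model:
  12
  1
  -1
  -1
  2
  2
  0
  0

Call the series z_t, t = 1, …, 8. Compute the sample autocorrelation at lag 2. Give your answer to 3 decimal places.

Mean z̄ = (12 + 1 − 1 − 1 + 2 + 2 + 0 + 0)/8 = 1.8750
Deviations from mean: 10.1250, -0.8750, -2.8750, -2.8750, 0.1250, 0.1250, -1.8750, -1.8750
Σ(z_t−z̄)(z_{t+2}−z̄) = (-29.1094) + (2.5156) + (-0.3594) + (-0.3594) + (-0.2344) + (-0.2344) = -27.7813
Denominator Σ(z_t−z̄)² = 126.8750
r_2 = -27.7813 / 126.8750 = -0.219

-0.219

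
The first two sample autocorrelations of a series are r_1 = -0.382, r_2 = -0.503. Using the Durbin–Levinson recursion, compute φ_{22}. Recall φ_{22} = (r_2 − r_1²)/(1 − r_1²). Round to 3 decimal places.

-0.760

φ_{22} = (r_2 − r_1²) / (1 − r_1²)
r_1² = (-0.382)² = 0.145924
Numerator = -0.503 − 0.1459 = -0.6489; denominator = 1 − 0.1459 = 0.8541
φ_{22} = -0.6489 / 0.8541 = -0.760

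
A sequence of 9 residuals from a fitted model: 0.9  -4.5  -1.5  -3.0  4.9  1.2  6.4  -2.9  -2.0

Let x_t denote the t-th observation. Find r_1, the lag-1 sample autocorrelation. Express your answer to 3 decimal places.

-0.060

Mean x̄ = (0.9 − 4.5 − 1.5 − 3.0 + 4.9 + 1.2 + 6.4 − 2.9 − 2.0)/9 = -0.0556
Numerator Σ_{t=1}^{8}(x_t−x̄)(x_{t+1}−x̄) = -6.6698
Denominator Σ(x_t−x̄)² = 111.1022
r_1 = -6.6698 / 111.1022 = -0.060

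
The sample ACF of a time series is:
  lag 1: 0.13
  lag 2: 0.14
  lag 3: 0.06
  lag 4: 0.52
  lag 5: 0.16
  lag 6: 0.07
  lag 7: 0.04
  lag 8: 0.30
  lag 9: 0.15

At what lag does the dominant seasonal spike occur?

The largest autocorrelation is r_4 = 0.52, with a weaker echo at lag 8 (0.30); the remaining lags stay at or below 0.16.
The dominant spike at lag 4 indicates a seasonal period of 4.

4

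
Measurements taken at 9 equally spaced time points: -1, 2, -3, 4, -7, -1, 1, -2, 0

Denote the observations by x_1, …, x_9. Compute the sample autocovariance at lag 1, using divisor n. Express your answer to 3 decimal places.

-5.475

Mean x̄ = (-1 + 2 − 3 + 4 − 7 − 1 + 1 − 2 + 0)/9 = -0.7778
Σ_{t=1}^{8}(x_t−x̄)(x_{t+1}−x̄) = -49.2716
γ_1 = -49.2716 / 9 = -5.475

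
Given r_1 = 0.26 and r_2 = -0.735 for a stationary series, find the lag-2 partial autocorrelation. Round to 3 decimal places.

-0.861

φ_{22} = (r_2 − r_1²) / (1 − r_1²)
r_1² = (0.26)² = 0.0676
Numerator = -0.735 − 0.0676 = -0.8026; denominator = 1 − 0.0676 = 0.9324
φ_{22} = -0.8026 / 0.9324 = -0.861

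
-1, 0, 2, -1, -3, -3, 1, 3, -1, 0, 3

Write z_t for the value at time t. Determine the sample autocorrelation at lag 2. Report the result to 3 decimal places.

Mean z̄ = (-1 + 0 + 2 − 1 − 3 − 3 + 1 + 3 − 1 + 0 + 3)/11 = 0.0000
Numerator Σ_{t=1}^{9}(z_t−z̄)(z_{t+2}−z̄) = -21.0000
Denominator Σ(z_t−z̄)² = 44.0000
r_2 = -21.0000 / 44.0000 = -0.477

-0.477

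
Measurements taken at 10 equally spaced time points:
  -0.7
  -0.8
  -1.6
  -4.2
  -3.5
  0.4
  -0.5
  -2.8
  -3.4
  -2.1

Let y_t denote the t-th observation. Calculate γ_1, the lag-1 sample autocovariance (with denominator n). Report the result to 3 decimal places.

Mean ȳ = (-0.7 − 0.8 − 1.6 − 4.2 − 3.5 + 0.4 − 0.5 − 2.8 − 3.4 − 2.1)/10 = -1.9200
Σ_{t=1}^{9}(y_t−ȳ)(y_{t+1}−ȳ) = 4.5456
γ_1 = 4.5456 / 10 = 0.455

0.455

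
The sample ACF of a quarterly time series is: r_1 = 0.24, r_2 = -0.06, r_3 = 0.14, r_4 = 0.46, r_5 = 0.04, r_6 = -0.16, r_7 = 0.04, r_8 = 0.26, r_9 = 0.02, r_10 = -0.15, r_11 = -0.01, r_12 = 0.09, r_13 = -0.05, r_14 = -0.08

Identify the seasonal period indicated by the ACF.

The largest autocorrelation is r_4 = 0.46, with a weaker echo at lag 8 (0.26); the remaining lags stay at or below 0.24.
The dominant spike at lag 4 indicates a seasonal period of 4.

4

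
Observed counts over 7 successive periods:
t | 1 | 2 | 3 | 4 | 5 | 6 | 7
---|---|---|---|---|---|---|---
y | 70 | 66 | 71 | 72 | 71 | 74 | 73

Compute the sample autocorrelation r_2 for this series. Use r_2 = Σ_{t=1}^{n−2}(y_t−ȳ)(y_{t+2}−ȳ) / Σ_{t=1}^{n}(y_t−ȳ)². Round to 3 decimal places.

Mean ȳ = (70 + 66 + 71 + 72 + 71 + 74 + 73)/7 = 71.0000
Deviations from mean: -1.0000, -5.0000, 0.0000, 1.0000, 0.0000, 3.0000, 2.0000
Numerator Σ_{t=1}^{5}(y_t−ȳ)(y_{t+2}−ȳ) = -2.0000
Denominator Σ(y_t−ȳ)² = 40.0000
r_2 = -2.0000 / 40.0000 = -0.050

-0.050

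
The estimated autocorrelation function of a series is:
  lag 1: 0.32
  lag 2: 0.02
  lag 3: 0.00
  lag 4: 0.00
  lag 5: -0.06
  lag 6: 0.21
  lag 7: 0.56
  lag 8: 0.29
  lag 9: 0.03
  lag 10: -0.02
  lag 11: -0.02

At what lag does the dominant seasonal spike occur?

The largest autocorrelation is r_7 = 0.56; the remaining lags stay at or below 0.32. The elevated value at lag 1 (0.32), dropping to 0.02 at lag 2, reflects decaying short-term dependence rather than seasonality.
The dominant spike at lag 7 indicates a seasonal period of 7.

7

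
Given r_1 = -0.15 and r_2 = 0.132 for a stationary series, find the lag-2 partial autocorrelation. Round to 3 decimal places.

0.112

φ_{22} = (r_2 − r_1²) / (1 − r_1²)
r_1² = (-0.15)² = 0.0225
Numerator = 0.132 − 0.0225 = 0.1095; denominator = 1 − 0.0225 = 0.9775
φ_{22} = 0.1095 / 0.9775 = 0.112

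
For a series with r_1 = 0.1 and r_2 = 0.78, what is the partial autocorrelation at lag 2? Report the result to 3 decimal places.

0.778

φ_{22} = (r_2 − r_1²) / (1 − r_1²)
r_1² = (0.1)² = 0.01
Numerator = 0.78 − 0.0100 = 0.7700; denominator = 1 − 0.0100 = 0.9900
φ_{22} = 0.7700 / 0.9900 = 0.778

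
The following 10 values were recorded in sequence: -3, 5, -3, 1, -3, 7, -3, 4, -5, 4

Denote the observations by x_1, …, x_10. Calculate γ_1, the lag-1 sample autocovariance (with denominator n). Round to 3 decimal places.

Mean x̄ = (-3 + 5 − 3 + 1 − 3 + 7 − 3 + 4 − 5 + 4)/10 = 0.4000
Σ_{t=1}^{9}(x_t−x̄)(x_{t+1}−x̄) = -131.3600
γ_1 = -131.3600 / 10 = -13.136

-13.136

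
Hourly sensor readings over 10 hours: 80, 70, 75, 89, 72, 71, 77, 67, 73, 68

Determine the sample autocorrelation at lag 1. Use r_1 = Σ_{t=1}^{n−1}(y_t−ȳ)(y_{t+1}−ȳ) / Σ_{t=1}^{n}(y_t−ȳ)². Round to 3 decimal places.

Mean ȳ = (80 + 70 + 75 + 89 + 72 + 71 + 77 + 67 + 73 + 68)/10 = 74.2000
Numerator Σ_{t=1}^{9}(y_t−ȳ)(y_{t+1}−ȳ) = -54.4400
Denominator Σ(y_t−ȳ)² = 385.6000
r_1 = -54.4400 / 385.6000 = -0.141

-0.141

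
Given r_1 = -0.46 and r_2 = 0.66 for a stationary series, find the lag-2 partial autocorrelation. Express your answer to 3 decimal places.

0.569

φ_{22} = (r_2 − r_1²) / (1 − r_1²)
r_1² = (-0.46)² = 0.2116
Numerator = 0.66 − 0.2116 = 0.4484; denominator = 1 − 0.2116 = 0.7884
φ_{22} = 0.4484 / 0.7884 = 0.569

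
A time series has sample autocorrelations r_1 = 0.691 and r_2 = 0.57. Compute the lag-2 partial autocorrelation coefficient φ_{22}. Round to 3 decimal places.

φ_{22} = (r_2 − r_1²) / (1 − r_1²)
r_1² = (0.691)² = 0.477481
Numerator = 0.57 − 0.4775 = 0.0925; denominator = 1 − 0.4775 = 0.5225
φ_{22} = 0.0925 / 0.5225 = 0.177

0.177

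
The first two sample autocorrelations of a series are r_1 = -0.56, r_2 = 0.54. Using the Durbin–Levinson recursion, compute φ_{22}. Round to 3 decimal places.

0.330

φ_{22} = (r_2 − r_1²) / (1 − r_1²)
r_1² = (-0.56)² = 0.3136
Numerator = 0.54 − 0.3136 = 0.2264; denominator = 1 − 0.3136 = 0.6864
φ_{22} = 0.2264 / 0.6864 = 0.330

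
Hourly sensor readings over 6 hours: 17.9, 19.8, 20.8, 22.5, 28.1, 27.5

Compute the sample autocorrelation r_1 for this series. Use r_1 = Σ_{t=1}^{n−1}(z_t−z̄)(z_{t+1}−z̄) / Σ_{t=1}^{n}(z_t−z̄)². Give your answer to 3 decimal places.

0.511

Mean z̄ = (17.9 + 19.8 + 20.8 + 22.5 + 28.1 + 27.5)/6 = 22.7667
Deviations from mean: -4.8667, -2.9667, -1.9667, -0.2667, 5.3333, 4.7333
Σ(z_t−z̄)(z_{t+1}−z̄) = (14.4378) + (5.8344) + (0.5244) + (-1.4222) + (25.2444) = 44.6189
Denominator Σ(z_t−z̄)² = 87.2733
r_1 = 44.6189 / 87.2733 = 0.511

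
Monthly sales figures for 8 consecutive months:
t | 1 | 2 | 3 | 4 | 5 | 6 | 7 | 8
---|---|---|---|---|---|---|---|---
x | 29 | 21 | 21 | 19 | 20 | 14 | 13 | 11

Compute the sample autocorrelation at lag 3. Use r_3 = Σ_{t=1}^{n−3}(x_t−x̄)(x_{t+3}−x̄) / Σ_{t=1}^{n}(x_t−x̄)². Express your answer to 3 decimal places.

Mean x̄ = (29 + 21 + 21 + 19 + 20 + 14 + 13 + 11)/8 = 18.5000
Σ(x_t−x̄)(x_{t+3}−x̄) = (5.2500) + (3.7500) + (-11.2500) + (-2.7500) + (-11.2500) = -16.2500
Denominator Σ(x_t−x̄)² = 232.0000
r_3 = -16.2500 / 232.0000 = -0.070

-0.070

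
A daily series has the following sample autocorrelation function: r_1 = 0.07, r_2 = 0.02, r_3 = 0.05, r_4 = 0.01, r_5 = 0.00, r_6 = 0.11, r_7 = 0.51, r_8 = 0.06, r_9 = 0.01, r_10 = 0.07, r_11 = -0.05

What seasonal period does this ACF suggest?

The largest autocorrelation is r_7 = 0.51; the remaining lags stay at or below 0.11.
The dominant spike at lag 7 indicates a seasonal period of 7.

7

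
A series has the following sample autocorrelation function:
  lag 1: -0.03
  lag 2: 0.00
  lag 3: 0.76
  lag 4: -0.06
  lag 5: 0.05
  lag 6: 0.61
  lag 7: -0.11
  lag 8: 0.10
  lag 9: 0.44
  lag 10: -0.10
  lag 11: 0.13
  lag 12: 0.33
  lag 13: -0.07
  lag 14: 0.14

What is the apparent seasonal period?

3

The largest autocorrelation is r_3 = 0.76, with weaker echoes at lags 6 (0.61), 9 (0.44) and 12 (0.33); the remaining lags stay at or below 0.14.
The dominant spike at lag 3 indicates a seasonal period of 3.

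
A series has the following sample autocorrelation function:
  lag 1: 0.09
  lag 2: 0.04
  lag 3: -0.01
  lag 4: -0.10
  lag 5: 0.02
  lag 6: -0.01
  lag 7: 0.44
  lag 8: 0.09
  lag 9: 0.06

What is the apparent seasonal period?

7

The largest autocorrelation is r_7 = 0.44; the remaining lags stay at or below 0.09.
The dominant spike at lag 7 indicates a seasonal period of 7.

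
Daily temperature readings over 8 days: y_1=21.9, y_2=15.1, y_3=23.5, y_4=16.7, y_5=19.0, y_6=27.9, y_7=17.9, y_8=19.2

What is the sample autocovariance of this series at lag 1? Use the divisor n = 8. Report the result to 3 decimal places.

-7.195

Mean ȳ = (21.9 + 15.1 + 23.5 + 16.7 + 19.0 + 27.9 + 17.9 + 19.2)/8 = 20.1500
Deviations: 1.7500, -5.0500, 3.3500, -3.4500, -1.1500, 7.7500, -2.2500, -0.9500
Σ_{t=1}^{7}(y_t−ȳ)(y_{t+1}−ȳ) = -57.5575
γ_1 = -57.5575 / 8 = -7.195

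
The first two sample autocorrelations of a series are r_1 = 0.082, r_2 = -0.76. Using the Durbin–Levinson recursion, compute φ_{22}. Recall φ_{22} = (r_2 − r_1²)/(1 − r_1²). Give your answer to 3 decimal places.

φ_{22} = (r_2 − r_1²) / (1 − r_1²)
r_1² = (0.082)² = 0.006724
Numerator = -0.76 − 0.0067 = -0.7667; denominator = 1 − 0.0067 = 0.9933
φ_{22} = -0.7667 / 0.9933 = -0.772

-0.772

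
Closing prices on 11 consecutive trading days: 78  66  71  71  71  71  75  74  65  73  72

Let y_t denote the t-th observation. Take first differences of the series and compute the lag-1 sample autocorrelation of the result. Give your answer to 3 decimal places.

First differences Δy: -12, 5, 0, 0, 0, 4, -1, -9, 8, -1
Mean of differences = -0.6000
Numerator Σ(Δy_t−Δȳ)(Δy_{t+1}−Δȳ) = -131.1600
Denominator Σ(Δy_t−Δȳ)² = 328.4000
r_1(Δy) = -131.1600 / 328.4000 = -0.399

-0.399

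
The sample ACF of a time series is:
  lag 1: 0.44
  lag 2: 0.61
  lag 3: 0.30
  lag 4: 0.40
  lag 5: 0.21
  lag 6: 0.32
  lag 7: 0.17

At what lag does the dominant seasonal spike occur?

The largest autocorrelation is r_2 = 0.61; the remaining lags stay at or below 0.44.
The dominant spike at lag 2 indicates a seasonal period of 2.

2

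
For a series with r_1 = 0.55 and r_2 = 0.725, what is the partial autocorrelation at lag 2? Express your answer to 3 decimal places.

φ_{22} = (r_2 − r_1²) / (1 − r_1²)
r_1² = (0.55)² = 0.3025
Numerator = 0.725 − 0.3025 = 0.4225; denominator = 1 − 0.3025 = 0.6975
φ_{22} = 0.4225 / 0.6975 = 0.606

0.606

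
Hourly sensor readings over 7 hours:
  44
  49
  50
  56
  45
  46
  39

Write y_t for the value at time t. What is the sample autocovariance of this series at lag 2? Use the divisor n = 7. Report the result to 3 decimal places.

1.429

Mean ȳ = (44 + 49 + 50 + 56 + 45 + 46 + 39)/7 = 47.0000
Deviations: -3.0000, 2.0000, 3.0000, 9.0000, -2.0000, -1.0000, -8.0000
Σ_{t=1}^{5}(y_t−ȳ)(y_{t+2}−ȳ) = 10.0000
γ_2 = 10.0000 / 7 = 1.429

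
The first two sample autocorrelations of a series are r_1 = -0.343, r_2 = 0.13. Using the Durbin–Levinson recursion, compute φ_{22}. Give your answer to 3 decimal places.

0.014

φ_{22} = (r_2 − r_1²) / (1 − r_1²)
r_1² = (-0.343)² = 0.117649
Numerator = 0.13 − 0.1176 = 0.0124; denominator = 1 − 0.1176 = 0.8824
φ_{22} = 0.0124 / 0.8824 = 0.014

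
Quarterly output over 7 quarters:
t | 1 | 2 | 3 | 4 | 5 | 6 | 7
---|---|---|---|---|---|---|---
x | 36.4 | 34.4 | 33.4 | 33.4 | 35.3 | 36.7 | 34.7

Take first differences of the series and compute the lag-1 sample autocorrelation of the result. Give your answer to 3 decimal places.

0.173

First differences Δx: -2.0, -1.0, 0.0, 1.9, 1.4, -2.0
Mean of differences = -0.2833
Numerator Σ(Δx_t−Δx̄)(Δx_{t+1}−Δx̄) = 2.4314
Denominator Σ(Δx_t−Δx̄)² = 14.0883
r_1(Δx) = 2.4314 / 14.0883 = 0.173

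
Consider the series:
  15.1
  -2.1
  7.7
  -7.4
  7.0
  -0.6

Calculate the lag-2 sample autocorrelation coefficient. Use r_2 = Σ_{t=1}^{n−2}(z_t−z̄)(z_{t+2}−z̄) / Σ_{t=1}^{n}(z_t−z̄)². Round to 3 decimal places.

0.506

Mean z̄ = (15.1 − 2.1 + 7.7 − 7.4 + 7.0 − 0.6)/6 = 3.2833
Σ(z_t−z̄)(z_{t+2}−z̄) = (52.1903) + (57.5119) + (16.4153) + (41.4869) = 167.6044
Denominator Σ(z_t−z̄)² = 331.1483
r_2 = 167.6044 / 331.1483 = 0.506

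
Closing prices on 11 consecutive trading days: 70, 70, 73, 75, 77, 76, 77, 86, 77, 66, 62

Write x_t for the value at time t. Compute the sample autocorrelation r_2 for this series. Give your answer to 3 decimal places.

Mean x̄ = (70 + 70 + 73 + 75 + 77 + 76 + 77 + 86 + 77 + 66 + 62)/11 = 73.5455
Numerator Σ_{t=1}^{9}(x_t−x̄)(x_{t+2}−x̄) = -80.9587
Denominator Σ(x_t−x̄)² = 414.7273
r_2 = -80.9587 / 414.7273 = -0.195

-0.195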